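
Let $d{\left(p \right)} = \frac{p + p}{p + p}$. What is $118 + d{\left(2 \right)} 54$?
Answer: $172$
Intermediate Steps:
$d{\left(p \right)} = 1$ ($d{\left(p \right)} = \frac{2 p}{2 p} = 2 p \frac{1}{2 p} = 1$)
$118 + d{\left(2 \right)} 54 = 118 + 1 \cdot 54 = 118 + 54 = 172$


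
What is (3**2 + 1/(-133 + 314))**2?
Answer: 2656900/32761 ≈ 81.099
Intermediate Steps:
(3**2 + 1/(-133 + 314))**2 = (9 + 1/181)**2 = (1630/181)**2 = 2656900/32761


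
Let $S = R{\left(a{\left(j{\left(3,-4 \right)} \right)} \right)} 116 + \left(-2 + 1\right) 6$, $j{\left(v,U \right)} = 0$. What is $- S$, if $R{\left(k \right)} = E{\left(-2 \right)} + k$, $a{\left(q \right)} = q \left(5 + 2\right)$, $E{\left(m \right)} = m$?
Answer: $238$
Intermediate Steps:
$a{\left(q \right)} = 7 q$ ($a{\left(q \right)} = q 7 = 7 q$)
$R{\left(k \right)} = -2 + k$
$S = -238$ ($S = \left(-2 + 7 \cdot 0\right) 116 + \left(-2 + 1\right) 6 = \left(-2 + 0\right) 116 - 6 = \left(-2\right) 116 - 6 = -232 - 6 = -238$)
$- S = \left(-1\right) \left(-238\right) = 238$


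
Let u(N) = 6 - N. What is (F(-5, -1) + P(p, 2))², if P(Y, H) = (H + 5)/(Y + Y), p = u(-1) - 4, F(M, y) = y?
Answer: 1/36 ≈ 0.027778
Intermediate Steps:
p = 3 (p = (6 - 1*(-1)) - 4 = (6 + 1) - 4 = 7 - 4 = 3)
P(Y, H) = (5 + H)/(2*Y) (P(Y, H) = (5 + H)/((2*Y)) = (5 + H)*(1/(2*Y)) = (5 + H)/(2*Y))
(F(-5, -1) + P(p, 2))² = (-1 + (½)*(5 + 2)/3)² = (-1 + (½)*(⅓)*7)² = (-1 + 7/6)² = (⅙)² = 1/36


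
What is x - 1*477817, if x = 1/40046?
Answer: -19134659581/40046 ≈ -4.7782e+5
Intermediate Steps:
x = 1/40046 ≈ 2.4971e-5
x - 1*477817 = 1/40046 - 1*477817 = 1/40046 - 477817 = -19134659581/40046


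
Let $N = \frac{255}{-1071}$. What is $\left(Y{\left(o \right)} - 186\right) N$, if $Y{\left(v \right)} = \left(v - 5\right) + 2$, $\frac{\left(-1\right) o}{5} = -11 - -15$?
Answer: $\frac{1045}{21} \approx 49.762$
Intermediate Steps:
$N = - \frac{5}{21}$ ($N = 255 \left(- \frac{1}{1071}\right) = - \frac{5}{21} \approx -0.2381$)
$o = -20$ ($o = - 5 \left(-11 - -15\right) = - 5 \left(-11 + 15\right) = \left(-5\right) 4 = -20$)
$Y{\left(v \right)} = -3 + v$ ($Y{\left(v \right)} = \left(-5 + v\right) + 2 = -3 + v$)
$\left(Y{\left(o \right)} - 186\right) N = \left(\left(-3 - 20\right) - 186\right) \left(- \frac{5}{21}\right) = \left(-23 - 186\right) \left(- \frac{5}{21}\right) = \left(-209\right) \left(- \frac{5}{21}\right) = \frac{1045}{21}$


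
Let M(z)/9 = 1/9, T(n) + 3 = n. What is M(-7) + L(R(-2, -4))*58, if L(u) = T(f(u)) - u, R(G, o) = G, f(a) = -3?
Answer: -231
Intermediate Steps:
T(n) = -3 + n
M(z) = 1 (M(z) = 9/9 = 9*(1/9) = 1)
L(u) = -6 - u (L(u) = (-3 - 3) - u = -6 - u)
M(-7) + L(R(-2, -4))*58 = 1 + (-6 - 1*(-2))*58 = 1 + (-6 + 2)*58 = 1 - 4*58 = 1 - 232 = -231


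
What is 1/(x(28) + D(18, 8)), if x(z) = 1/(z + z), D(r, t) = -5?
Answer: -56/279 ≈ -0.20072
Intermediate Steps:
x(z) = 1/(2*z)
1/(x(28) + D(18, 8)) = 1/((½)/28 - 5) = 1/((½)*(1/28) - 5) = 1/(1/56 - 5) = 1/(-279/56) = -56/279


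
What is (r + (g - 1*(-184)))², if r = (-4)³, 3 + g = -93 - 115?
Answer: 8281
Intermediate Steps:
g = -211 (g = -3 + (-93 - 115) = -3 - 208 = -211)
r = -64
(r + (g - 1*(-184)))² = (-64 + (-211 - 1*(-184)))² = (-64 + (-211 + 184))² = (-64 - 27)² = (-91)² = 8281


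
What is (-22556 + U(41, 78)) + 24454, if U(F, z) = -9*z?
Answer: 1196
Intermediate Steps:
(-22556 + U(41, 78)) + 24454 = (-22556 - 9*78) + 24454 = (-22556 - 702) + 24454 = -23258 + 24454 = 1196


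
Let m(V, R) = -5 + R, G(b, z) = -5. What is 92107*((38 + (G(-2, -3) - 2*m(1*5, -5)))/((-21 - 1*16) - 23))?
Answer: -4881671/60 ≈ -81361.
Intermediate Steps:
92107*((38 + (G(-2, -3) - 2*m(1*5, -5)))/((-21 - 1*16) - 23)) = 92107*((38 + (-5 - 2*(-5 - 5)))/((-21 - 1*16) - 23)) = 92107*((38 + (-5 - 2*(-10)))/((-21 - 16) - 23)) = 92107*((38 + (-5 + 20))/(-37 - 23)) = 92107*((38 + 15)/(-60)) = 92107*(53*(-1/60)) = 92107*(-53/60) = -4881671/60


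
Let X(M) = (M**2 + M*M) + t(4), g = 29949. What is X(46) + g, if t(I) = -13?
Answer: 34168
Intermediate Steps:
X(M) = -13 + 2*M**2 (X(M) = (M**2 + M*M) - 13 = (M**2 + M**2) - 13 = 2*M**2 - 13 = -13 + 2*M**2)
X(46) + g = (-13 + 2*46**2) + 29949 = (-13 + 2*2116) + 29949 = (-13 + 4232) + 29949 = 4219 + 29949 = 34168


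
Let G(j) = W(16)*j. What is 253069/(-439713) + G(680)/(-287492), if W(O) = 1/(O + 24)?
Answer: -72762788069/126413969796 ≈ -0.57559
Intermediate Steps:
W(O) = 1/(24 + O)
G(j) = j/40 (G(j) = j/(24 + 16) = j/40)
253069/(-439713) + G(680)/(-287492) = 253069/(-439713) + ((1/40)*680)/(-287492) = 253069*(-1/439713) + 17*(-1/287492) = -253069/439713 - 17/287492 = -72762788069/126413969796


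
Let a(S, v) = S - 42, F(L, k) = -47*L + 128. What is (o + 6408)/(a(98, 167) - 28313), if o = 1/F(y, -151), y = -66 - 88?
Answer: -47201329/208141062 ≈ -0.22678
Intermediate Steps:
y = -154
F(L, k) = 128 - 47*L
a(S, v) = -42 + S
o = 1/7366 (o = 1/(128 - 47*(-154)) = 1/(128 + 7238) = 1/7366 ≈ 0.00013576)
(o + 6408)/(a(98, 167) - 28313) = (1/7366 + 6408)/((-42 + 98) - 28313) = 47201329/(7366*(56 - 28313)) = (47201329/7366)/(-28257) = (47201329/7366)*(-1/28257) = -47201329/208141062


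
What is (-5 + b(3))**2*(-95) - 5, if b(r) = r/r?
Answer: -1525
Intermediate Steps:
b(r) = 1
(-5 + b(3))**2*(-95) - 5 = (-5 + 1)**2*(-95) - 5 = (-4)**2*(-95) - 5 = 16*(-95) - 5 = -1520 - 5 = -1525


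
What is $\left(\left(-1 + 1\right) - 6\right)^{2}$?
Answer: $36$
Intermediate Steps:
$\left(\left(-1 + 1\right) - 6\right)^{2} = \left(0 - 6\right)^{2} = \left(-6\right)^{2} = 36$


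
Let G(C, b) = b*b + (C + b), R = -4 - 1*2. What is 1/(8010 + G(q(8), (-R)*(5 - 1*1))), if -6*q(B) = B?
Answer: 3/25826 ≈ 0.00011616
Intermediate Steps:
R = -6 (R = -4 - 2 = -6)
q(B) = -B/6
G(C, b) = C + b + b**2 (G(C, b) = b**2 + (C + b) = C + b + b**2)
1/(8010 + G(q(8), (-R)*(5 - 1*1))) = 1/(8010 + (-1/6*8 + (-1*(-6))*(5 - 1*1) + ((-1*(-6))*(5 - 1*1))**2)) = 1/(8010 + (-4/3 + 6*(5 - 1) + (6*(5 - 1))**2)) = 1/(8010 + (-4/3 + 6*4 + (6*4)**2)) = 1/(8010 + (-4/3 + 24 + 24**2)) = 1/(8010 + (-4/3 + 24 + 576)) = 1/(8010 + 1796/3) = 1/(25826/3) = 3/25826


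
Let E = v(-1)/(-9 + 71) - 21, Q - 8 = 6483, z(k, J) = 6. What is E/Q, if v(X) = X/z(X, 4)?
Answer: -7813/2414652 ≈ -0.0032357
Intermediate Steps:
Q = 6491 (Q = 8 + 6483 = 6491)
v(X) = X/6
E = -7813/372 (E = ((⅙)*(-1))/(-9 + 71) - 21 = -⅙/62 - 21 = (1/62)*(-⅙) - 21 = -1/372 - 21 = -7813/372 ≈ -21.003)
E/Q = -7813/372/6491 = -7813/372*1/6491 = -7813/2414652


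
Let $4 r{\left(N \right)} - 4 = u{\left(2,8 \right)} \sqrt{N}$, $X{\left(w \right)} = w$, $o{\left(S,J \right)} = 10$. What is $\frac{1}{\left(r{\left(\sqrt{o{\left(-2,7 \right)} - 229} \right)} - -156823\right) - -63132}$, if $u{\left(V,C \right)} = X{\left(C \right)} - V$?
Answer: $\frac{2}{439912 + 3 \sqrt[4]{-219}} \approx 4.5463 \cdot 10^{-6} - 8.4333 \cdot 10^{-11} i$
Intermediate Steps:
$u{\left(V,C \right)} = C - V$
$r{\left(N \right)} = 1 + \frac{3 \sqrt{N}}{2}$ ($r{\left(N \right)} = 1 + \frac{\left(8 - 2\right) \sqrt{N}}{4} = 1 + \frac{6 \sqrt{N}}{4} = 1 + \frac{3 \sqrt{N}}{2}$)
$\frac{1}{\left(r{\left(\sqrt{o{\left(-2,7 \right)} - 229} \right)} - -156823\right) - -63132} = \frac{1}{\left(\left(1 + \frac{3 \sqrt{\sqrt{10 - 229}}}{2}\right) - -156823\right) - -63132} = \frac{1}{\left(\left(1 + \frac{3 \sqrt{\sqrt{-219}}}{2}\right) + 156823\right) + \left(-168 + 63300\right)} = \frac{1}{\left(\left(1 + \frac{3 \sqrt{i \sqrt{219}}}{2}\right) + 156823\right) + 63132} = \frac{1}{\left(\left(1 + \frac{3 \sqrt[4]{219} \sqrt{i}}{2}\right) + 156823\right) + 63132} = \frac{1}{\left(156824 + \frac{3 \sqrt[4]{219} \sqrt{i}}{2}\right) + 63132} = \frac{1}{219956 + \frac{3 \sqrt[4]{219} \sqrt{i}}{2}}$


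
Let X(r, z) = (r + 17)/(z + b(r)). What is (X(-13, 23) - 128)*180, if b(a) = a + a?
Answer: -23280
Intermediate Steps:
b(a) = 2*a
X(r, z) = (17 + r)/(z + 2*r) (X(r, z) = (r + 17)/(z + 2*r) = (17 + r)/(z + 2*r))
(X(-13, 23) - 128)*180 = ((17 - 13)/(23 + 2*(-13)) - 128)*180 = (4/(23 - 26) - 128)*180 = (4/(-3) - 128)*180 = (-⅓*4 - 128)*180 = (-4/3 - 128)*180 = -388/3*180 = -23280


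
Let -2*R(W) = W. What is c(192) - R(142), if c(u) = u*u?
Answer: 36935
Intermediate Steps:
c(u) = u²
R(W) = -W/2
c(192) - R(142) = 192² - (-1)*142/2 = 36864 - 1*(-71) = 36864 + 71 = 36935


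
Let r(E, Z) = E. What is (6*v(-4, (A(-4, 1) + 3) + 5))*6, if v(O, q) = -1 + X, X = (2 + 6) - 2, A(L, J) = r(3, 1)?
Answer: 180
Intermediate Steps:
A(L, J) = 3
X = 6 (X = 8 - 2 = 6)
v(O, q) = 5 (v(O, q) = -1 + 6 = 5)
(6*v(-4, (A(-4, 1) + 3) + 5))*6 = (6*5)*6 = 30*6 = 180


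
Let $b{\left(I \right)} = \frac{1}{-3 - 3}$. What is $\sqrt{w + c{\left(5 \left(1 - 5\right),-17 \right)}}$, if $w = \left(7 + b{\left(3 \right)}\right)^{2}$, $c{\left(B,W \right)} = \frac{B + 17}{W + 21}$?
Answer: $\frac{\sqrt{1654}}{6} \approx 6.7782$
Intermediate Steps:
$c{\left(B,W \right)} = \frac{17 + B}{21 + W}$
$b{\left(I \right)} = - \frac{1}{6}$ ($b{\left(I \right)} = \frac{1}{-6} = - \frac{1}{6}$)
$w = \frac{1681}{36}$ ($w = \left(7 - \frac{1}{6}\right)^{2} = \left(\frac{41}{6}\right)^{2} = \frac{1681}{36} \approx 46.694$)
$\sqrt{w + c{\left(5 \left(1 - 5\right),-17 \right)}} = \sqrt{\frac{1681}{36} + \frac{17 + 5 \left(1 - 5\right)}{21 - 17}} = \sqrt{\frac{1681}{36} + \frac{17 + 5 \left(-4\right)}{4}} = \sqrt{\frac{1681}{36} + \frac{17 - 20}{4}} = \sqrt{\frac{1681}{36} + \frac{1}{4} \left(-3\right)} = \sqrt{\frac{1681}{36} - \frac{3}{4}} = \sqrt{\frac{827}{18}} = \frac{\sqrt{1654}}{6}$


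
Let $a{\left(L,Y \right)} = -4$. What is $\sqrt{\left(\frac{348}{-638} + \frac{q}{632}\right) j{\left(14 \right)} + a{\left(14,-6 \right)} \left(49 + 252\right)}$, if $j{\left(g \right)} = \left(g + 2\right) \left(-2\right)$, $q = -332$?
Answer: $\frac{10 i \sqrt{8833385}}{869} \approx 34.201 i$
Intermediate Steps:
$j{\left(g \right)} = -4 - 2 g$ ($j{\left(g \right)} = \left(2 + g\right) \left(-2\right) = -4 - 2 g$)
$\sqrt{\left(\frac{348}{-638} + \frac{q}{632}\right) j{\left(14 \right)} + a{\left(14,-6 \right)} \left(49 + 252\right)} = \sqrt{\left(\frac{348}{-638} - \frac{332}{632}\right) \left(-4 - 28\right) - 4 \left(49 + 252\right)} = \sqrt{\left(348 \left(- \frac{1}{638}\right) - \frac{83}{158}\right) \left(-4 - 28\right) - 1204} = \sqrt{\left(- \frac{6}{11} - \frac{83}{158}\right) \left(-32\right) - 1204} = \sqrt{\left(- \frac{1861}{1738}\right) \left(-32\right) - 1204} = \sqrt{\frac{29776}{869} - 1204} = \sqrt{- \frac{1016500}{869}} = \frac{10 i \sqrt{8833385}}{869}$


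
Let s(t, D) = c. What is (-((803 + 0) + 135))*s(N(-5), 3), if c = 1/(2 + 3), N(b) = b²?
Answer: -938/5 ≈ -187.60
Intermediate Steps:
c = ⅕ (c = 1/5 = ⅕ ≈ 0.20000)
s(t, D) = ⅕
(-((803 + 0) + 135))*s(N(-5), 3) = -((803 + 0) + 135)*(⅕) = -(803 + 135)*(⅕) = -1*938*(⅕) = -938*⅕ = -938/5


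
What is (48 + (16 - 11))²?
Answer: 2809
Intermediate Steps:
(48 + (16 - 11))² = (48 + 5)² = 53² = 2809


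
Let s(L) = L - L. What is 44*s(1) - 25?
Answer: -25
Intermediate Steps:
s(L) = 0
44*s(1) - 25 = 44*0 - 25 = 0 - 25 = -25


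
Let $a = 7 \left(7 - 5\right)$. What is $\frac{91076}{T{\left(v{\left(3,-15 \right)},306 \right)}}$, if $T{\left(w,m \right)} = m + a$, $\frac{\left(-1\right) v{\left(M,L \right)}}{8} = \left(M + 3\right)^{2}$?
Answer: $\frac{22769}{80} \approx 284.61$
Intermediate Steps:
$v{\left(M,L \right)} = - 8 \left(3 + M\right)^{2}$ ($v{\left(M,L \right)} = - 8 \left(M + 3\right)^{2} = - 8 \left(3 + M\right)^{2}$)
$a = 14$ ($a = 7 \cdot 2 = 14$)
$T{\left(w,m \right)} = 14 + m$ ($T{\left(w,m \right)} = m + 14 = 14 + m$)
$\frac{91076}{T{\left(v{\left(3,-15 \right)},306 \right)}} = \frac{91076}{14 + 306} = \frac{91076}{320} = 91076 \cdot \frac{1}{320} = \frac{22769}{80}$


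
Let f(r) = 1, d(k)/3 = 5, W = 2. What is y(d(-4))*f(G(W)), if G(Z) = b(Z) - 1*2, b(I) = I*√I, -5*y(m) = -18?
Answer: 18/5 ≈ 3.6000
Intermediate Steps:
d(k) = 15 (d(k) = 3*5 = 15)
y(m) = 18/5 (y(m) = -⅕*(-18) = 18/5)
b(I) = I^(3/2)
G(Z) = -2 + Z^(3/2) (G(Z) = Z^(3/2) - 1*2 = Z^(3/2) - 2 = -2 + Z^(3/2))
y(d(-4))*f(G(W)) = (18/5)*1 = 18/5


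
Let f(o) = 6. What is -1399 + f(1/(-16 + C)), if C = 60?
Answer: -1393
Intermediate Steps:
-1399 + f(1/(-16 + C)) = -1399 + 6 = -1393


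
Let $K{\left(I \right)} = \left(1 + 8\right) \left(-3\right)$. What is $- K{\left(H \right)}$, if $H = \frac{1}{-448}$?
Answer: $27$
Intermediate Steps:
$H = - \frac{1}{448} \approx -0.0022321$
$K{\left(I \right)} = -27$ ($K{\left(I \right)} = 9 \left(-3\right) = -27$)
$- K{\left(H \right)} = \left(-1\right) \left(-27\right) = 27$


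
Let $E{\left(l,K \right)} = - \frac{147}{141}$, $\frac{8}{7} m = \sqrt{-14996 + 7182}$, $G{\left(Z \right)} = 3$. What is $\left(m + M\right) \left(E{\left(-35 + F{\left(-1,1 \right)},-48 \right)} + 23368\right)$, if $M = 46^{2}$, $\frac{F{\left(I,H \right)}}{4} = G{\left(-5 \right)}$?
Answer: $\frac{2323890652}{47} + \frac{7687729 i \sqrt{7814}}{376} \approx 4.9444 \cdot 10^{7} + 1.8074 \cdot 10^{6} i$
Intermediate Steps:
$F{\left(I,H \right)} = 12$ ($F{\left(I,H \right)} = 4 \cdot 3 = 12$)
$m = \frac{7 i \sqrt{7814}}{8}$ ($m = \frac{7 \sqrt{-14996 + 7182}}{8} = \frac{7 \sqrt{-7814}}{8} = \frac{7 i \sqrt{7814}}{8} \approx 77.347 i$)
$E{\left(l,K \right)} = - \frac{49}{47}$ ($E{\left(l,K \right)} = \left(-147\right) \frac{1}{141} = - \frac{49}{47}$)
$M = 2116$
$\left(m + M\right) \left(E{\left(-35 + F{\left(-1,1 \right)},-48 \right)} + 23368\right) = \left(\frac{7 i \sqrt{7814}}{8} + 2116\right) \left(- \frac{49}{47} + 23368\right) = \left(2116 + \frac{7 i \sqrt{7814}}{8}\right) \frac{1098247}{47} = \frac{2323890652}{47} + \frac{7687729 i \sqrt{7814}}{376}$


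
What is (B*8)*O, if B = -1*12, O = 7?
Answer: -672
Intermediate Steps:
B = -12
(B*8)*O = -12*8*7 = -96*7 = -672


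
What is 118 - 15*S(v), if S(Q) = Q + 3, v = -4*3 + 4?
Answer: 193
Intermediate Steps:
v = -8 (v = -12 + 4 = -8)
S(Q) = 3 + Q
118 - 15*S(v) = 118 - 15*(3 - 8) = 118 - 15*(-5) = 118 + 75 = 193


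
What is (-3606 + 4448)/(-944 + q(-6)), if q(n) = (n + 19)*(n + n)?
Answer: -421/550 ≈ -0.76545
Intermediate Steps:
q(n) = 2*n*(19 + n) (q(n) = (19 + n)*(2*n) = 2*n*(19 + n))
(-3606 + 4448)/(-944 + q(-6)) = (-3606 + 4448)/(-944 + 2*(-6)*(19 - 6)) = 842/(-944 + 2*(-6)*13) = 842/(-944 - 156) = 842/(-1100) = 842*(-1/1100) = -421/550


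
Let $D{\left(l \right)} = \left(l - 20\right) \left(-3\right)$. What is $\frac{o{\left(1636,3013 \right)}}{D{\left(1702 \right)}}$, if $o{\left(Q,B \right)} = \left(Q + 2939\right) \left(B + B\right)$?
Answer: $- \frac{4594825}{841} \approx -5463.5$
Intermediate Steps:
$o{\left(Q,B \right)} = 2 B \left(2939 + Q\right)$ ($o{\left(Q,B \right)} = \left(2939 + Q\right) 2 B = 2 B \left(2939 + Q\right)$)
$D{\left(l \right)} = 60 - 3 l$ ($D{\left(l \right)} = \left(-20 + l\right) \left(-3\right) = 60 - 3 l$)
$\frac{o{\left(1636,3013 \right)}}{D{\left(1702 \right)}} = \frac{2 \cdot 3013 \left(2939 + 1636\right)}{60 - 5106} = \frac{2 \cdot 3013 \cdot 4575}{60 - 5106} = \frac{27568950}{-5046} = 27568950 \left(- \frac{1}{5046}\right) = - \frac{4594825}{841}$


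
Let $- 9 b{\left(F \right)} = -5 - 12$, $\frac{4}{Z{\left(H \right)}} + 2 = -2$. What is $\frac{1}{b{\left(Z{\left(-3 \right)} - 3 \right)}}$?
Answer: $\frac{9}{17} \approx 0.52941$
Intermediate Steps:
$Z{\left(H \right)} = -1$ ($Z{\left(H \right)} = \frac{4}{-2 - 2} = \frac{4}{-4} = 4 \left(- \frac{1}{4}\right) = -1$)
$b{\left(F \right)} = \frac{17}{9}$ ($b{\left(F \right)} = - \frac{-5 - 12}{9} = \left(- \frac{1}{9}\right) \left(-17\right) = \frac{17}{9}$)
$\frac{1}{b{\left(Z{\left(-3 \right)} - 3 \right)}} = \frac{1}{\frac{17}{9}} = \frac{9}{17}$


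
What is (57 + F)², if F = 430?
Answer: 237169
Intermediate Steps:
(57 + F)² = (57 + 430)² = 487² = 237169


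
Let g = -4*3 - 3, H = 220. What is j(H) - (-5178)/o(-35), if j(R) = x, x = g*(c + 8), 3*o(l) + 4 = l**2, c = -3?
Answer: -25347/407 ≈ -62.278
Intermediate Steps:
o(l) = -4/3 + l**2/3
g = -15 (g = -12 - 3 = -15)
x = -75 (x = -15*(-3 + 8) = -15*5 = -75)
j(R) = -75
j(H) - (-5178)/o(-35) = -75 - (-5178)/(-4/3 + (1/3)*(-35)**2) = -75 - (-5178)/(-4/3 + (1/3)*1225) = -75 - (-5178)/(-4/3 + 1225/3) = -75 - (-5178)/407 = -75 - 1*(-5178/407) = -75 + 5178/407 = -25347/407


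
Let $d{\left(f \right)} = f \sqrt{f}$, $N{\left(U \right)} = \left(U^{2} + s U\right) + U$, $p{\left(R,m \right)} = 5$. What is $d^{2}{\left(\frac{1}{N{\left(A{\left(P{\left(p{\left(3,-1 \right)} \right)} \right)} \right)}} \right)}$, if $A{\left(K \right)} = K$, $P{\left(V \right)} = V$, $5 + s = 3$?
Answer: $\frac{1}{8000} \approx 0.000125$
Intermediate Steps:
$s = -2$ ($s = -5 + 3 = -2$)
$N{\left(U \right)} = U^{2} - U$ ($N{\left(U \right)} = \left(U^{2} - 2 U\right) + U = U^{2} - U$)
$d{\left(f \right)} = f^{\frac{3}{2}}$
$d^{2}{\left(\frac{1}{N{\left(A{\left(P{\left(p{\left(3,-1 \right)} \right)} \right)} \right)}} \right)} = \left(\left(\frac{1}{5 \left(-1 + 5\right)}\right)^{\frac{3}{2}}\right)^{2} = \left(\left(\frac{1}{5 \cdot 4}\right)^{\frac{3}{2}}\right)^{2} = \left(\left(\frac{1}{20}\right)^{\frac{3}{2}}\right)^{2} = \left(\frac{\sqrt{5}}{200}\right)^{2} = \frac{1}{8000}$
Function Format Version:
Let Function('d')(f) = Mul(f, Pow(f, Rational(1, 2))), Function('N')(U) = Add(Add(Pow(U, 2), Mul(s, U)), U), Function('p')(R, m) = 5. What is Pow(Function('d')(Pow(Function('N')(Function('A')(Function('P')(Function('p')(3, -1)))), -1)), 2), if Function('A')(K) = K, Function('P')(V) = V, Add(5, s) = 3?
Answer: Rational(1, 8000) ≈ 0.00012500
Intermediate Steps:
s = -2 (s = Add(-5, 3) = -2)
Function('N')(U) = Add(Pow(U, 2), Mul(-1, U)) (Function('N')(U) = Add(Add(Pow(U, 2), Mul(-2, U)), U) = Add(Pow(U, 2), Mul(-1, U)))
Function('d')(f) = Pow(f, Rational(3, 2))
Pow(Function('d')(Pow(Function('N')(Function('A')(Function('P')(Function('p')(3, -1)))), -1)), 2) = Pow(Pow(Pow(Mul(5, Add(-1, 5)), -1), Rational(3, 2)), 2) = Pow(Pow(Pow(Mul(5, 4), -1), Rational(3, 2)), 2) = Pow(Pow(Pow(20, -1), Rational(3, 2)), 2) = Pow(Pow(Rational(1, 20), Rational(3, 2)), 2) = Pow(Mul(Rational(1, 200), Pow(5, Rational(1, 2))), 2) = Rational(1, 8000)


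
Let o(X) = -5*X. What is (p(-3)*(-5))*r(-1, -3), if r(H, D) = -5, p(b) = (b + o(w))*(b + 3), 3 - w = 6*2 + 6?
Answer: 0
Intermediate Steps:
w = -15 (w = 3 - (6*2 + 6) = 3 - (12 + 6) = 3 - 1*18 = 3 - 18 = -15)
p(b) = (3 + b)*(75 + b) (p(b) = (b - 5*(-15))*(b + 3) = (b + 75)*(3 + b) = (75 + b)*(3 + b) = (3 + b)*(75 + b))
(p(-3)*(-5))*r(-1, -3) = ((225 + (-3)**2 + 78*(-3))*(-5))*(-5) = ((225 + 9 - 234)*(-5))*(-5) = (0*(-5))*(-5) = 0*(-5) = 0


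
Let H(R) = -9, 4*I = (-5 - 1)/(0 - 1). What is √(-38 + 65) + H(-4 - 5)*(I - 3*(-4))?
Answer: -243/2 + 3*√3 ≈ -116.30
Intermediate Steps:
I = 3/2 (I = ((-5 - 1)/(0 - 1))/4 = (-6/(-1))/4 = (-6*(-1))/4 = (¼)*6 = 3/2 ≈ 1.5000)
√(-38 + 65) + H(-4 - 5)*(I - 3*(-4)) = √(-38 + 65) - 9*(3/2 - 3*(-4)) = √27 - 9*(3/2 + 12) = 3*√3 - 9*27/2 = 3*√3 - 243/2 = -243/2 + 3*√3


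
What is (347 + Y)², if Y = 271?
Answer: 381924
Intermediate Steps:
(347 + Y)² = (347 + 271)² = 618² = 381924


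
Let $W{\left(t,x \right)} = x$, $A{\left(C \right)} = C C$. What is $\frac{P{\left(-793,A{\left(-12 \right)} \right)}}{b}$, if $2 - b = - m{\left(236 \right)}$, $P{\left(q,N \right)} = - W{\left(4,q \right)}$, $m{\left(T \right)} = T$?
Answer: $\frac{793}{238} \approx 3.3319$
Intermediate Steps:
$A{\left(C \right)} = C^{2}$
$P{\left(q,N \right)} = - q$
$b = 238$ ($b = 2 - \left(-1\right) 236 = 2 - -236 = 2 + 236 = 238$)
$\frac{P{\left(-793,A{\left(-12 \right)} \right)}}{b} = \frac{\left(-1\right) \left(-793\right)}{238} = 793 \cdot \frac{1}{238} = \frac{793}{238}$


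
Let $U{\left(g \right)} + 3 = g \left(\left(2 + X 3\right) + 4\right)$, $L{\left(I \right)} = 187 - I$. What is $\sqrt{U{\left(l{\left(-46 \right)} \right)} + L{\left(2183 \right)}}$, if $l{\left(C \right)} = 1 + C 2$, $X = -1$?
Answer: $4 i \sqrt{142} \approx 47.666 i$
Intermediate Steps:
$l{\left(C \right)} = 1 + 2 C$
$U{\left(g \right)} = -3 + 3 g$ ($U{\left(g \right)} = -3 + g \left(\left(2 - 3\right) + 4\right) = -3 + g \left(-1 + 4\right) = -3 + g 3 = -3 + 3 g$)
$\sqrt{U{\left(l{\left(-46 \right)} \right)} + L{\left(2183 \right)}} = \sqrt{\left(-3 + 3 \left(1 + 2 \left(-46\right)\right)\right) + \left(187 - 2183\right)} = \sqrt{\left(-3 + 3 \left(1 - 92\right)\right) + \left(187 - 2183\right)} = \sqrt{\left(-3 + 3 \left(-91\right)\right) - 1996} = \sqrt{\left(-3 - 273\right) - 1996} = \sqrt{-276 - 1996} = \sqrt{-2272} = 4 i \sqrt{142}$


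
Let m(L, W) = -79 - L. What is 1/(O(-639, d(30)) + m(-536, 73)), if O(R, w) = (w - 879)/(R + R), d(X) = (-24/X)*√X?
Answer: 1245890250/570228759343 - 1704*√30/570228759343 ≈ 0.0021849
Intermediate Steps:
d(X) = -24/√X
O(R, w) = (-879 + w)/(2*R) (O(R, w) = (-879 + w)/((2*R)) = (-879 + w)*(1/(2*R)) = (-879 + w)/(2*R))
1/(O(-639, d(30)) + m(-536, 73)) = 1/((½)*(-879 - 4*√30/5)/(-639) + (-79 - 1*(-536))) = 1/((½)*(-1/639)*(-879 - 4*√30/5) + (-79 + 536)) = 1/((½)*(-1/639)*(-879 - 4*√30/5) + 457) = 1/((293/426 + 2*√30/3195) + 457) = 1/(194975/426 + 2*√30/3195)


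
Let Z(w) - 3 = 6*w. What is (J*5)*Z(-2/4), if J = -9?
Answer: 0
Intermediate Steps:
Z(w) = 3 + 6*w
(J*5)*Z(-2/4) = (-9*5)*(3 + 6*(-2/4)) = -45*(3 + 6*(-2*1/4)) = -45*(3 + 6*(-1/2)) = -45*(3 - 3) = -45*0 = 0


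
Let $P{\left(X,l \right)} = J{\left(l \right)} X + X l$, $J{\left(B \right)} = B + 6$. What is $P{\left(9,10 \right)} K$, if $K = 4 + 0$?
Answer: $936$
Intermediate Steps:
$J{\left(B \right)} = 6 + B$
$P{\left(X,l \right)} = X l + X \left(6 + l\right)$ ($P{\left(X,l \right)} = \left(6 + l\right) X + X l = X \left(6 + l\right) + X l = X l + X \left(6 + l\right)$)
$K = 4$
$P{\left(9,10 \right)} K = 2 \cdot 9 \left(3 + 10\right) 4 = 2 \cdot 9 \cdot 13 \cdot 4 = 234 \cdot 4 = 936$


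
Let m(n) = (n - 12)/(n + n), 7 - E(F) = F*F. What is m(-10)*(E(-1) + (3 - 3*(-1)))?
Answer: 66/5 ≈ 13.200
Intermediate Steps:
E(F) = 7 - F² (E(F) = 7 - F*F = 7 - F²)
m(n) = (-12 + n)/(2*n) (m(n) = (-12 + n)/((2*n)) = (-12 + n)*(1/(2*n)) = (-12 + n)/(2*n))
m(-10)*(E(-1) + (3 - 3*(-1))) = ((½)*(-12 - 10)/(-10))*((7 - 1*(-1)²) + (3 - 3*(-1))) = ((½)*(-⅒)*(-22))*((7 - 1*1) + (3 + 3)) = 11*((7 - 1) + 6)/10 = 11*(6 + 6)/10 = (11/10)*12 = 66/5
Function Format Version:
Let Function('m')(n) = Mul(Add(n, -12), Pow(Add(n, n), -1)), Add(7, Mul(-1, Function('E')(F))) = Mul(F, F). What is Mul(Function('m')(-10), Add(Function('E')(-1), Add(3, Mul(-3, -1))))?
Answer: Rational(66, 5) ≈ 13.200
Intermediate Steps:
Function('E')(F) = Add(7, Mul(-1, Pow(F, 2))) (Function('E')(F) = Add(7, Mul(-1, Mul(F, F))) = Add(7, Mul(-1, Pow(F, 2))))
Function('m')(n) = Mul(Rational(1, 2), Pow(n, -1), Add(-12, n)) (Function('m')(n) = Mul(Add(-12, n), Pow(Mul(2, n), -1)) = Mul(Add(-12, n), Mul(Rational(1, 2), Pow(n, -1))) = Mul(Rational(1, 2), Pow(n, -1), Add(-12, n)))
Mul(Function('m')(-10), Add(Function('E')(-1), Add(3, Mul(-3, -1)))) = Mul(Mul(Rational(1, 2), Pow(-10, -1), Add(-12, -10)), Add(Add(7, Mul(-1, Pow(-1, 2))), Add(3, Mul(-3, -1)))) = Mul(Mul(Rational(1, 2), Rational(-1, 10), -22), Add(Add(7, Mul(-1, 1)), Add(3, 3))) = Mul(Rational(11, 10), Add(Add(7, -1), 6)) = Mul(Rational(11, 10), Add(6, 6)) = Mul(Rational(11, 10), 12) = Rational(66, 5)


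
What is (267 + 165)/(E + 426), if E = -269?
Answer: 432/157 ≈ 2.7516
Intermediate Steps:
(267 + 165)/(E + 426) = (267 + 165)/(-269 + 426) = 432/157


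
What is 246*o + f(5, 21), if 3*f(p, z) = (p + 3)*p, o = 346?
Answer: 255388/3 ≈ 85129.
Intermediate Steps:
f(p, z) = p*(3 + p)/3 (f(p, z) = ((p + 3)*p)/3 = ((3 + p)*p)/3 = (p*(3 + p))/3 = p*(3 + p)/3)
246*o + f(5, 21) = 246*346 + (1/3)*5*(3 + 5) = 85116 + (1/3)*5*8 = 85116 + 40/3 = 255388/3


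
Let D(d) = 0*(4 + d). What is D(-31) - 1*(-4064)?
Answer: 4064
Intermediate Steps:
D(d) = 0
D(-31) - 1*(-4064) = 0 - 1*(-4064) = 0 + 4064 = 4064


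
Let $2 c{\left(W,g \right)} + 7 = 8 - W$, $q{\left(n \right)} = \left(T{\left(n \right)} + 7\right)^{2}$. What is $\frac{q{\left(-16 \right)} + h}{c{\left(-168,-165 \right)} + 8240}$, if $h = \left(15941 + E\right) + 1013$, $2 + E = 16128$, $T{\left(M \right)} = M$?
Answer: $\frac{66322}{16649} \approx 3.9835$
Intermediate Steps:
$E = 16126$ ($E = -2 + 16128 = 16126$)
$h = 33080$ ($h = \left(15941 + 16126\right) + 1013 = 32067 + 1013 = 33080$)
$q{\left(n \right)} = \left(7 + n\right)^{2}$ ($q{\left(n \right)} = \left(n + 7\right)^{2} = \left(7 + n\right)^{2}$)
$c{\left(W,g \right)} = \frac{1}{2} - \frac{W}{2}$ ($c{\left(W,g \right)} = - \frac{7}{2} + \frac{8 - W}{2} = - \frac{7}{2} - \left(-4 + \frac{W}{2}\right) = \frac{1}{2} - \frac{W}{2}$)
$\frac{q{\left(-16 \right)} + h}{c{\left(-168,-165 \right)} + 8240} = \frac{\left(7 - 16\right)^{2} + 33080}{\left(\frac{1}{2} - -84\right) + 8240} = \frac{\left(-9\right)^{2} + 33080}{\left(\frac{1}{2} + 84\right) + 8240} = \frac{81 + 33080}{\frac{169}{2} + 8240} = \frac{33161}{\frac{16649}{2}} = 33161 \cdot \frac{2}{16649} = \frac{66322}{16649}$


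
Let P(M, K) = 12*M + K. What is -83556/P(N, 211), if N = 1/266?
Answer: -11112948/28069 ≈ -395.92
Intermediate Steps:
N = 1/266 ≈ 0.0037594
P(M, K) = K + 12*M
-83556/P(N, 211) = -83556/(211 + 12*(1/266)) = -83556/(211 + 6/133) = -83556/28069/133 = -83556*133/28069 = -11112948/28069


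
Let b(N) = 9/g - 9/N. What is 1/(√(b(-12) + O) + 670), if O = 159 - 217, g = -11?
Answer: 5896/3950831 - 2*I*√28105/19754155 ≈ 0.0014923 - 1.6973e-5*I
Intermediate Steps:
b(N) = -9/11 - 9/N (b(N) = 9/(-11) - 9/N = 9*(-1/11) - 9/N = -9/11 - 9/N)
O = -58
1/(√(b(-12) + O) + 670) = 1/(√((-9/11 - 9/(-12)) - 58) + 670) = 1/(√((-9/11 - 9*(-1/12)) - 58) + 670) = 1/(√((-9/11 + ¾) - 58) + 670) = 1/(√(-3/44 - 58) + 670) = 1/(√(-2555/44) + 670) = 1/(I*√28105/22 + 670) = 1/(670 + I*√28105/22)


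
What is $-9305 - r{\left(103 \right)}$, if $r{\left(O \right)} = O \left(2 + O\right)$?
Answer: $-20120$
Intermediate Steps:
$-9305 - r{\left(103 \right)} = -9305 - 103 \left(2 + 103\right) = -9305 - 103 \cdot 105 = -9305 - 10815 = -20120$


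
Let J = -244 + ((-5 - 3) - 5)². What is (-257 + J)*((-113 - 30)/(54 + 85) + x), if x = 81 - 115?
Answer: 1616508/139 ≈ 11630.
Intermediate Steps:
x = -34
J = -75 (J = -244 + (-8 - 5)² = -244 + (-13)² = -244 + 169 = -75)
(-257 + J)*((-113 - 30)/(54 + 85) + x) = (-257 - 75)*((-113 - 30)/(54 + 85) - 34) = -332*(-143/139 - 34) = -332*(-4869/139) = 1616508/139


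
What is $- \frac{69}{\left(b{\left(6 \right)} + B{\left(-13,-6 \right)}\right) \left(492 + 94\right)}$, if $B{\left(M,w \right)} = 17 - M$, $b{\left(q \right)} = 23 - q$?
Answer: $- \frac{69}{27542} \approx -0.0025053$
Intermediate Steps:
$- \frac{69}{\left(b{\left(6 \right)} + B{\left(-13,-6 \right)}\right) \left(492 + 94\right)} = - \frac{69}{\left(\left(23 - 6\right) + \left(17 - -13\right)\right) \left(492 + 94\right)} = - \frac{69}{\left(\left(23 - 6\right) + \left(17 + 13\right)\right) 586} = - \frac{69}{\left(17 + 30\right) 586} = - \frac{69}{47 \cdot 586} = - \frac{69}{27542}$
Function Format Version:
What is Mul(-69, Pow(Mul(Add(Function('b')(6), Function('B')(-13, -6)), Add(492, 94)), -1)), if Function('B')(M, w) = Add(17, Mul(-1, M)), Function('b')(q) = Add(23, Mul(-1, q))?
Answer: Rational(-69, 27542) ≈ -0.0025053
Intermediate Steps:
Mul(-69, Pow(Mul(Add(Function('b')(6), Function('B')(-13, -6)), Add(492, 94)), -1)) = Mul(-69, Pow(Mul(Add(Add(23, Mul(-1, 6)), Add(17, Mul(-1, -13))), Add(492, 94)), -1)) = Mul(-69, Pow(Mul(Add(Add(23, -6), Add(17, 13)), 586), -1)) = Mul(-69, Pow(Mul(Add(17, 30), 586), -1)) = Mul(-69, Pow(Mul(47, 586), -1)) = Mul(-69, Pow(27542, -1)) = Mul(-69, Rational(1, 27542)) = Rational(-69, 27542)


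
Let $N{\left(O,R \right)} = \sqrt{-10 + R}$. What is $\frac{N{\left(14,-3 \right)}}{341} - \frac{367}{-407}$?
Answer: $\frac{367}{407} + \frac{i \sqrt{13}}{341} \approx 0.90172 + 0.010573 i$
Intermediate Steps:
$\frac{N{\left(14,-3 \right)}}{341} - \frac{367}{-407} = \frac{\sqrt{-10 - 3}}{341} - \frac{367}{-407} = \sqrt{-13} \cdot \frac{1}{341} - - \frac{367}{407} = i \sqrt{13} \cdot \frac{1}{341} + \frac{367}{407} = \frac{i \sqrt{13}}{341} + \frac{367}{407} = \frac{367}{407} + \frac{i \sqrt{13}}{341}$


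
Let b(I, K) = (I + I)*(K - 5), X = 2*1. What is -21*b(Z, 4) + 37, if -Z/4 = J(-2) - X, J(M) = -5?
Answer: 1213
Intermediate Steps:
X = 2
Z = 28 (Z = -4*(-5 - 1*2) = -4*(-5 - 2) = -4*(-7) = 28)
b(I, K) = 2*I*(-5 + K) (b(I, K) = (2*I)*(-5 + K) = 2*I*(-5 + K))
-21*b(Z, 4) + 37 = -42*28*(-5 + 4) + 37 = -42*28*(-1) + 37 = -21*(-56) + 37 = 1176 + 37 = 1213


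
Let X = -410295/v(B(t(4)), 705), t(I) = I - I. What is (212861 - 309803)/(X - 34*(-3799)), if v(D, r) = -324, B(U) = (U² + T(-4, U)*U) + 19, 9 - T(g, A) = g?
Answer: -10469736/14086693 ≈ -0.74324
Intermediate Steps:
T(g, A) = 9 - g
t(I) = 0
B(U) = 19 + U² + 13*U (B(U) = (U² + (9 - 1*(-4))*U) + 19 = (U² + (9 + 4)*U) + 19 = (U² + 13*U) + 19 = 19 + U² + 13*U)
X = 136765/108 (X = -410295/(-324) = -410295*(-1/324) = 136765/108 ≈ 1266.3)
(212861 - 309803)/(X - 34*(-3799)) = (212861 - 309803)/(136765/108 - 34*(-3799)) = -96942/(136765/108 + 129166) = -96942/14086693/108 = -96942*108/14086693 = -10469736/14086693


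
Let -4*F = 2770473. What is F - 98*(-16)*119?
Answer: -2024105/4 ≈ -5.0603e+5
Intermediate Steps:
F = -2770473/4 (F = -1/4*2770473 = -2770473/4 ≈ -6.9262e+5)
F - 98*(-16)*119 = -2770473/4 - 98*(-16)*119 = -2770473/4 + 1568*119 = -2770473/4 + 186592 = -2024105/4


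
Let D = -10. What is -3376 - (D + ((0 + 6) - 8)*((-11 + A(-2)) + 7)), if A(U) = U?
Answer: -3378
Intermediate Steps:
-3376 - (D + ((0 + 6) - 8)*((-11 + A(-2)) + 7)) = -3376 - (-10 + ((0 + 6) - 8)*((-11 - 2) + 7)) = -3376 - (-10 + (6 - 8)*(-13 + 7)) = -3376 - (-10 - 2*(-6)) = -3376 - (-10 + 12) = -3376 - 1*2 = -3376 - 2 = -3378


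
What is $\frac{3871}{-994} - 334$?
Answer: $- \frac{47981}{142} \approx -337.89$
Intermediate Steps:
$\frac{3871}{-994} - 334 = 3871 \left(- \frac{1}{994}\right) - 334 = - \frac{553}{142} - 334 = - \frac{47981}{142}$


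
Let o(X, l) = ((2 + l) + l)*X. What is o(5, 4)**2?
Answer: 2500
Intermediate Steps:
o(X, l) = X*(2 + 2*l) (o(X, l) = (2 + 2*l)*X = X*(2 + 2*l))
o(5, 4)**2 = (2*5*(1 + 4))**2 = (2*5*5)**2 = 50**2 = 2500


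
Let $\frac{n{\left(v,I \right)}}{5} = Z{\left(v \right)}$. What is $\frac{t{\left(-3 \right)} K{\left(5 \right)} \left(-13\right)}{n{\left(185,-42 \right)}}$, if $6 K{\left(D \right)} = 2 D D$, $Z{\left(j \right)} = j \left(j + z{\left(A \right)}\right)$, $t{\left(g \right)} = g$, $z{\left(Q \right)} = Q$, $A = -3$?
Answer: $\frac{1}{518} \approx 0.0019305$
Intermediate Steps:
$Z{\left(j \right)} = j \left(-3 + j\right)$ ($Z{\left(j \right)} = j \left(j - 3\right) = j \left(-3 + j\right)$)
$n{\left(v,I \right)} = 5 v \left(-3 + v\right)$
$K{\left(D \right)} = \frac{D^{2}}{3}$ ($K{\left(D \right)} = \frac{2 D D}{6} = \frac{2 D^{2}}{6} = \frac{D^{2}}{3}$)
$\frac{t{\left(-3 \right)} K{\left(5 \right)} \left(-13\right)}{n{\left(185,-42 \right)}} = \frac{- 3 \frac{5^{2}}{3} \left(-13\right)}{5 \cdot 185 \left(-3 + 185\right)} = \frac{- 3 \cdot \frac{1}{3} \cdot 25 \left(-13\right)}{5 \cdot 185 \cdot 182} = \frac{\left(-3\right) \frac{25}{3} \left(-13\right)}{168350} = \left(-25\right) \left(-13\right) \frac{1}{168350} = 325 \cdot \frac{1}{168350} = \frac{1}{518}$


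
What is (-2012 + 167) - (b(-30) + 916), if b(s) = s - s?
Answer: -2761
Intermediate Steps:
b(s) = 0
(-2012 + 167) - (b(-30) + 916) = (-2012 + 167) - (0 + 916) = -1845 - 1*916 = -1845 - 916 = -2761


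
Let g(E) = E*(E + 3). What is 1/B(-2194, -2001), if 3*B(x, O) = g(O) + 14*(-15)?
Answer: 1/1332596 ≈ 7.5041e-7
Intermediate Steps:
g(E) = E*(3 + E)
B(x, O) = -70 + O*(3 + O)/3 (B(x, O) = (O*(3 + O) + 14*(-15))/3 = (O*(3 + O) - 210)/3 = (-210 + O*(3 + O))/3 = -70 + O*(3 + O)/3)
1/B(-2194, -2001) = 1/(-70 + (⅓)*(-2001)*(3 - 2001)) = 1/(-70 + (⅓)*(-2001)*(-1998)) = 1/(-70 + 1332666) = 1/1332596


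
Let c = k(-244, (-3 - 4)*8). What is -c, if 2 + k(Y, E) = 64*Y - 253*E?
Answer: 1450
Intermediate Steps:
k(Y, E) = -2 - 253*E + 64*Y (k(Y, E) = -2 + (64*Y - 253*E) = -2 + (-253*E + 64*Y) = -2 - 253*E + 64*Y)
c = -1450 (c = -2 - 253*(-3 - 4)*8 + 64*(-244) = -2 - (-1771)*8 - 15616 = -2 - 253*(-56) - 15616 = -2 + 14168 - 15616 = -1450)
-c = -1*(-1450) = 1450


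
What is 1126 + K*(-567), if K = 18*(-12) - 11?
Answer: 129835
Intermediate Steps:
K = -227 (K = -216 - 11 = -227)
1126 + K*(-567) = 1126 - 227*(-567) = 1126 + 128709 = 129835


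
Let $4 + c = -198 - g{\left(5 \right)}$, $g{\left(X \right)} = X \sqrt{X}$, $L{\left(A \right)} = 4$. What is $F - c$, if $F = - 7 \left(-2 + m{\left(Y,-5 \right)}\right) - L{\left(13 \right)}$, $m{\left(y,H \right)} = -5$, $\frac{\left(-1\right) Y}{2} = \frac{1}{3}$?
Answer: $247 + 5 \sqrt{5} \approx 258.18$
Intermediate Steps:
$Y = - \frac{2}{3} \approx -0.66667$
$g{\left(X \right)} = X^{\frac{3}{2}}$
$F = 45$ ($F = - 7 \left(-2 - 5\right) - 4 = \left(-7\right) \left(-7\right) - 4 = 49 - 4 = 45$)
$c = -202 - 5 \sqrt{5}$ ($c = -4 - \left(198 + 5^{\frac{3}{2}}\right) = -4 - \left(198 + 5 \sqrt{5}\right) = -202 - 5 \sqrt{5} \approx -213.18$)
$F - c = 45 - \left(-202 - 5 \sqrt{5}\right) = 45 + \left(202 + 5 \sqrt{5}\right) = 247 + 5 \sqrt{5}$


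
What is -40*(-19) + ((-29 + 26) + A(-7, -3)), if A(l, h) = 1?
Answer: 758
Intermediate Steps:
-40*(-19) + ((-29 + 26) + A(-7, -3)) = -40*(-19) + ((-29 + 26) + 1) = 760 + (-3 + 1) = 760 - 2 = 758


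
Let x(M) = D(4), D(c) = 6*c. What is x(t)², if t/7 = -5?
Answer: 576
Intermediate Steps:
t = -35 (t = 7*(-5) = -35)
x(M) = 24 (x(M) = 6*4 = 24)
x(t)² = 24² = 576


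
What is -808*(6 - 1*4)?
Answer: -1616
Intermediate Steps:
-808*(6 - 1*4) = -808*(6 - 4) = -808*2 = -1616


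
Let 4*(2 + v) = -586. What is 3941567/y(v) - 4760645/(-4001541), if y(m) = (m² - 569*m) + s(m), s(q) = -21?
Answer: 3100853858123/81195268431 ≈ 38.190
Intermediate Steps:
v = -297/2 (v = -2 + (¼)*(-586) = -2 - 293/2 = -297/2 ≈ -148.50)
y(m) = -21 + m² - 569*m (y(m) = (m² - 569*m) - 21 = -21 + m² - 569*m)
3941567/y(v) - 4760645/(-4001541) = 3941567/(-21 + (-297/2)² - 569*(-297/2)) - 4760645/(-4001541) = 3941567/(-21 + 88209/4 + 168993/2) - 4760645*(-1/4001541) = 3941567/(426111/4) + 4760645/4001541 = 3941567*(4/426111) + 4760645/4001541 = 2252324/60873 + 4760645/4001541 = 3100853858123/81195268431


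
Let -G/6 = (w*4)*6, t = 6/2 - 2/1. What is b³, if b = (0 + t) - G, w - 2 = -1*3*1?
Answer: -2924207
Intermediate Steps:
w = -1 (w = 2 - 1*3*1 = 2 - 3*1 = 2 - 3 = -1)
t = 1 (t = 6*(½) - 2*1 = 3 - 2 = 1)
G = 144 (G = -6*(-1*4)*6 = -(-24)*6 = -6*(-24) = 144)
b = -143 (b = (0 + 1) - 1*144 = 1 - 144 = -143)
b³ = (-143)³ = -2924207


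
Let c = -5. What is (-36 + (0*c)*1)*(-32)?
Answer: 1152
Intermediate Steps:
(-36 + (0*c)*1)*(-32) = (-36 + (0*(-5))*1)*(-32) = (-36 + 0*1)*(-32) = (-36 + 0)*(-32) = -36*(-32) = 1152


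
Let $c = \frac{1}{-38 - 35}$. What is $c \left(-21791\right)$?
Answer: $\frac{21791}{73} \approx 298.51$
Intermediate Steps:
$c = - \frac{1}{73}$ ($c = \frac{1}{-73} = - \frac{1}{73} \approx -0.013699$)
$c \left(-21791\right) = \left(- \frac{1}{73}\right) \left(-21791\right) = \frac{21791}{73}$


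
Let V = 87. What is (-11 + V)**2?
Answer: 5776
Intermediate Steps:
(-11 + V)**2 = (-11 + 87)**2 = 76**2 = 5776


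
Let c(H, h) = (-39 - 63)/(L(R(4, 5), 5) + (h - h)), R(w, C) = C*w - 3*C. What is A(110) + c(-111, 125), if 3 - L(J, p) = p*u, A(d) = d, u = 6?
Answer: 1024/9 ≈ 113.78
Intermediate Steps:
R(w, C) = -3*C + C*w
L(J, p) = 3 - 6*p (L(J, p) = 3 - p*6 = 3 - 6*p)
c(H, h) = 34/9 (c(H, h) = (-39 - 63)/((3 - 6*5) + (h - h)) = -102/((3 - 30) + 0) = -102/(-27 + 0) = -102/(-27) = -102*(-1/27) = 34/9)
A(110) + c(-111, 125) = 110 + 34/9 = 1024/9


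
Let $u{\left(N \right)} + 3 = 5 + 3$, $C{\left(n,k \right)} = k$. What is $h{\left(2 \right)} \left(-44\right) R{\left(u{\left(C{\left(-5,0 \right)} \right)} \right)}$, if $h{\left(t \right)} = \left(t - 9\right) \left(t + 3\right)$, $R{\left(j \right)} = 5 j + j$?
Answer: $46200$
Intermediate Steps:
$u{\left(N \right)} = 5$ ($u{\left(N \right)} = -3 + \left(5 + 3\right) = -3 + 8 = 5$)
$R{\left(j \right)} = 6 j$
$h{\left(t \right)} = \left(-9 + t\right) \left(3 + t\right)$
$h{\left(2 \right)} \left(-44\right) R{\left(u{\left(C{\left(-5,0 \right)} \right)} \right)} = \left(-27 + 2^{2} - 12\right) \left(-44\right) 6 \cdot 5 = \left(-27 + 4 - 12\right) \left(-44\right) 30 = \left(-35\right) \left(-44\right) 30 = 1540 \cdot 30 = 46200$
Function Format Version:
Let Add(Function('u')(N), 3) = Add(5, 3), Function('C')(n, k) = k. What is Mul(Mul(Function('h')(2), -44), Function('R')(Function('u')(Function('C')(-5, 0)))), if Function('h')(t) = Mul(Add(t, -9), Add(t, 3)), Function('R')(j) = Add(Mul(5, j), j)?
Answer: 46200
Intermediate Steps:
Function('u')(N) = 5 (Function('u')(N) = Add(-3, Add(5, 3)) = Add(-3, 8) = 5)
Function('R')(j) = Mul(6, j)
Function('h')(t) = Mul(Add(-9, t), Add(3, t))
Mul(Mul(Function('h')(2), -44), Function('R')(Function('u')(Function('C')(-5, 0)))) = Mul(Mul(Add(-27, Pow(2, 2), Mul(-6, 2)), -44), Mul(6, 5)) = Mul(Mul(Add(-27, 4, -12), -44), 30) = Mul(Mul(-35, -44), 30) = Mul(1540, 30) = 46200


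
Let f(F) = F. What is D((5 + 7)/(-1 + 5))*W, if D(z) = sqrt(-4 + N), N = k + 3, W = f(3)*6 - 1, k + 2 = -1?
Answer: 34*I ≈ 34.0*I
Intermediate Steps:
k = -3 (k = -2 - 1 = -3)
W = 17 (W = 3*6 - 1 = 18 - 1 = 17)
N = 0 (N = -3 + 3 = 0)
D(z) = 2*I (D(z) = sqrt(-4 + 0) = sqrt(-4) = 2*I)
D((5 + 7)/(-1 + 5))*W = (2*I)*17 = 34*I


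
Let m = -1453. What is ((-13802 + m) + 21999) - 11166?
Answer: -4422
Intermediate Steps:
((-13802 + m) + 21999) - 11166 = ((-13802 - 1453) + 21999) - 11166 = (-15255 + 21999) - 11166 = 6744 - 11166 = -4422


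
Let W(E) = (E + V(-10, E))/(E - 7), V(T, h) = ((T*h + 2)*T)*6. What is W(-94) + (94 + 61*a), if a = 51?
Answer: 380319/101 ≈ 3765.5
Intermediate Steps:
V(T, h) = 6*T*(2 + T*h) (V(T, h) = ((2 + T*h)*T)*6 = (T*(2 + T*h))*6 = 6*T*(2 + T*h))
W(E) = (-120 + 601*E)/(-7 + E) (W(E) = (E + 6*(-10)*(2 - 10*E))/(E - 7) = (E + (-120 + 600*E))/(-7 + E) = (-120 + 601*E)/(-7 + E))
W(-94) + (94 + 61*a) = (-120 + 601*(-94))/(-7 - 94) + (94 + 61*51) = (-120 - 56494)/(-101) + (94 + 3111) = -1/101*(-56614) + 3205 = 56614/101 + 3205 = 380319/101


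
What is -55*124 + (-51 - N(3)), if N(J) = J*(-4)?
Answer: -6859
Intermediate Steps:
N(J) = -4*J
-55*124 + (-51 - N(3)) = -55*124 + (-51 - (-4)*3) = -6820 + (-51 - 1*(-12)) = -6820 + (-51 + 12) = -6820 - 39 = -6859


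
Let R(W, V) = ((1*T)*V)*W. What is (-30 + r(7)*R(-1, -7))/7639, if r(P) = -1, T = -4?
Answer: -2/7639 ≈ -0.00026181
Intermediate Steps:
R(W, V) = -4*V*W (R(W, V) = ((1*(-4))*V)*W = (-4*V)*W = -4*V*W)
(-30 + r(7)*R(-1, -7))/7639 = (-30 - (-4)*(-7)*(-1))/7639 = (-30 - 1*(-28))*(1/7639) = (-30 + 28)*(1/7639) = -2*1/7639 = -2/7639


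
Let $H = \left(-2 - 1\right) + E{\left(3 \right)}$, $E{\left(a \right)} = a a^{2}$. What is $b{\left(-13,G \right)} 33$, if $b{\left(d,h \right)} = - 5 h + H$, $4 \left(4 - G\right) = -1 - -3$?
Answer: $\frac{429}{2} \approx 214.5$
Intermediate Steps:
$E{\left(a \right)} = a^{3}$
$H = 24$ ($H = \left(-2 - 1\right) + 3^{3} = -3 + 27 = 24$)
$G = \frac{7}{2}$ ($G = 4 - \frac{-1 - -3}{4} = 4 - \frac{-1 + 3}{4} = 4 - \frac{1}{2} = \frac{7}{2} \approx 3.5$)
$b{\left(d,h \right)} = 24 - 5 h$ ($b{\left(d,h \right)} = - 5 h + 24 = 24 - 5 h$)
$b{\left(-13,G \right)} 33 = \left(24 - \frac{35}{2}\right) 33 = \frac{13}{2} \cdot 33 = \frac{429}{2}$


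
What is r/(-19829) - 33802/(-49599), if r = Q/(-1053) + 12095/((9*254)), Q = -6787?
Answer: 6633827786467/9742536844326 ≈ 0.68091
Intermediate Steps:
r = 3139013/267462 (r = -6787/(-1053) + 12095/((9*254)) = -6787*(-1/1053) + 12095/2286 = 6787/1053 + 12095*(1/2286) = 6787/1053 + 12095/2286 = 3139013/267462 ≈ 11.736)
r/(-19829) - 33802/(-49599) = (3139013/267462)/(-19829) - 33802/(-49599) = (3139013/267462)*(-1/19829) - 33802*(-1/49599) = -3139013/5303503998 + 33802/49599 = 6633827786467/9742536844326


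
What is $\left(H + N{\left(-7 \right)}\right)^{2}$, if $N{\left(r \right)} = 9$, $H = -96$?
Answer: $7569$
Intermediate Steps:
$\left(H + N{\left(-7 \right)}\right)^{2} = \left(-96 + 9\right)^{2} = \left(-87\right)^{2} = 7569$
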